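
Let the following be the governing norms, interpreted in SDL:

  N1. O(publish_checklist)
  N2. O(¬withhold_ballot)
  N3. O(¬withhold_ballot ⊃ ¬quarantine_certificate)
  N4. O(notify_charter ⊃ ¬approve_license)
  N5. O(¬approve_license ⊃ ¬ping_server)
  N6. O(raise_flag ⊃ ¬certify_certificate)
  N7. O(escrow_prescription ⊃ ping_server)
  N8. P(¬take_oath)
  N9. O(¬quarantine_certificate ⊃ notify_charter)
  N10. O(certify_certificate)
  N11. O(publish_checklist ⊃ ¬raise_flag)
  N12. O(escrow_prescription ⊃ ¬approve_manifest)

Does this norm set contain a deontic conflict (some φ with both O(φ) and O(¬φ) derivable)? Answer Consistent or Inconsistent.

Premise 6 is O(raise_flag ⊃ ¬certify_certificate), but O(raise_flag) is not derivable from the premises, so it does not yield O(¬certify_certificate).
So O(¬certify_certificate) is not derivable, and the apparent clash with O(certify_certificate) does not arise.
A world satisfying every obligation exists (e.g. approve_license=false, approve_manifest=false, certify_certificate=true, escrow_prescription=false, notify_charter=true, ping_server=false, publish_checklist=true, quarantine_certificate=false, raise_flag=false, take_oath=false, withhold_ballot=false); no atom is both obligatory and forbidden, so the set is consistent.

Consistent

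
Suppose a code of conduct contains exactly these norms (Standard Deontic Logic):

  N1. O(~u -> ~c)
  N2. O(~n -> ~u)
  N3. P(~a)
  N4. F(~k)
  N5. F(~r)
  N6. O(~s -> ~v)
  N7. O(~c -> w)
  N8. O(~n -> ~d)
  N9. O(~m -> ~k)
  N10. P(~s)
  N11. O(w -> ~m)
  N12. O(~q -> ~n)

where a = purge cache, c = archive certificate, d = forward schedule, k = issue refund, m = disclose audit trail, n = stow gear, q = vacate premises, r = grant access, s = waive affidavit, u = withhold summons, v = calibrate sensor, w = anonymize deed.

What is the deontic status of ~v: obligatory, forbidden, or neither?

Premise 6 is O(~s -> ~v), but O(~s) is not derivable from the premises (the permission P(~s) asserts only ~O(s), not O(~s)), so it does not yield O(~v).
No premise or chain of K-axiom applications forces O(~v), and none forces O(v). So ~v is neither obligatory nor forbidden under these norms.

Neither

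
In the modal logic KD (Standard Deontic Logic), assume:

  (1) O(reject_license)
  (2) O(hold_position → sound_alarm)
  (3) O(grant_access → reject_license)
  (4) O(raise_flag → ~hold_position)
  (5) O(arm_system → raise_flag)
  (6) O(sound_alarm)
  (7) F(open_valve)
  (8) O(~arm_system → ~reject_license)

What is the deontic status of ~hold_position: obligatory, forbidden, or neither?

Obligatory

From premise 1 we have O(reject_license).
The contrapositive of premise 8 (O(~arm_system → ~reject_license)) is O(reject_license → arm_system), and O(reject_license) is already established, so O(arm_system).
Applying K to premise 5 (O(arm_system → raise_flag)) and O(arm_system) yields O(raise_flag).
Applying K to premise 4 (O(raise_flag → ~hold_position)) and O(raise_flag) yields O(~hold_position).
Premises 2, 3, 6, 7 do not contribute to this derivation.
Hence ~hold_position is obligatory.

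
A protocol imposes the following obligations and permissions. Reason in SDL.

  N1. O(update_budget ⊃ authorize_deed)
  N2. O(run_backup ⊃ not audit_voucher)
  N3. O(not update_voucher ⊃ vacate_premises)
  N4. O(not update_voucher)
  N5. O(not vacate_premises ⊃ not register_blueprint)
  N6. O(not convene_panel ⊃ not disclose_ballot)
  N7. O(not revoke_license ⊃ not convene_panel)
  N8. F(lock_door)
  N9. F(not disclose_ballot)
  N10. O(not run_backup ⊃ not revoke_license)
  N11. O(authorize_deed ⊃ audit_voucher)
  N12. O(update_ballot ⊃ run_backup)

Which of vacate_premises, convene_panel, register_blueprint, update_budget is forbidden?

Premise 9 is F(not disclose_ballot), i.e. O(disclose_ballot).
Premise 6 is O(not convene_panel ⊃ not disclose_ballot); contrapositively O(disclose_ballot ⊃ convene_panel). Since O(disclose_ballot) holds, K gives O(convene_panel).
Premise 7 is O(not revoke_license ⊃ not convene_panel); contrapositively O(convene_panel ⊃ revoke_license). Since O(convene_panel) holds, K gives O(revoke_license).
The contrapositive of premise 10 (O(not run_backup ⊃ not revoke_license)) is O(revoke_license ⊃ run_backup), and O(revoke_license) is already established, so O(run_backup).
Premise 2 is O(run_backup ⊃ not audit_voucher); since O(run_backup), deontic closure gives O(not audit_voucher).
The contrapositive of premise 11 (O(authorize_deed ⊃ audit_voucher)) is O(not audit_voucher ⊃ not authorize_deed), and O(not audit_voucher) is already established, so O(not authorize_deed).
Premise 1 is O(update_budget ⊃ authorize_deed); contrapositively O(not authorize_deed ⊃ not update_budget). Since O(not authorize_deed) holds, K gives O(not update_budget).
So O(not update_budget) holds, i.e. update_budget is forbidden. None of the other listed options is forbidden under the premises.

update_budget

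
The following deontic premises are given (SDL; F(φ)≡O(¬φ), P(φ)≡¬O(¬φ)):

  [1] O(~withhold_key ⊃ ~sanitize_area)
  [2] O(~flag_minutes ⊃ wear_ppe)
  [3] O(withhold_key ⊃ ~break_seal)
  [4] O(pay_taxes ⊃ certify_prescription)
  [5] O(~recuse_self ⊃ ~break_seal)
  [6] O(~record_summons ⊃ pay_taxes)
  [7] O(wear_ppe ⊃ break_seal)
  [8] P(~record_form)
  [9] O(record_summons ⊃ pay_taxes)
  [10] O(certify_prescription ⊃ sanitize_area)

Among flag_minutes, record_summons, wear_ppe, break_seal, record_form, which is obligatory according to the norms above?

flag_minutes

Premises 9 and 6 cover both cases: O(record_summons ⊃ pay_taxes) and O(~record_summons ⊃ pay_taxes). Since record_summons ∨ ~record_summons is a tautology, O(pay_taxes) follows.
Applying K to premise 4 (O(pay_taxes ⊃ certify_prescription)) and O(pay_taxes) yields O(certify_prescription).
Applying K to premise 10 (O(certify_prescription ⊃ sanitize_area)) and O(certify_prescription) yields O(sanitize_area).
The contrapositive of premise 1 (O(~withhold_key ⊃ ~sanitize_area)) is O(sanitize_area ⊃ withhold_key), and O(sanitize_area) is already established, so O(withhold_key).
From O(withhold_key) and premise 3, O(withhold_key ⊃ ~break_seal), we obtain O(~break_seal).
Premise 7, O(wear_ppe ⊃ break_seal), contraposes to O(~break_seal ⊃ ~wear_ppe); with O(~break_seal) we get O(~wear_ppe).
Premise 2, O(~flag_minutes ⊃ wear_ppe), contraposes to O(~wear_ppe ⊃ flag_minutes); with O(~wear_ppe) we get O(flag_minutes).
So O(flag_minutes) holds — flag_minutes is obligatory. None of the other listed options is made obligatory by any chain of premises.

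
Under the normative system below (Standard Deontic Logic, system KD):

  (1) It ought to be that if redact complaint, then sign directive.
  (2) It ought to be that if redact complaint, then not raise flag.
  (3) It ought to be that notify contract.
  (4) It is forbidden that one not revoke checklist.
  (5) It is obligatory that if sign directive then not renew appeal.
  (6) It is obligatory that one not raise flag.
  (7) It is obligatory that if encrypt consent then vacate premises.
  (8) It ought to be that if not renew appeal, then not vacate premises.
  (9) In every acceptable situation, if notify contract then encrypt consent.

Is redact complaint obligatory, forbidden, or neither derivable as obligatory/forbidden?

Forbidden

Premise 3 gives O(notify_contract).
Premise 9 is O(notify_contract → encrypt_consent); since O(notify_contract), deontic closure gives O(encrypt_consent).
Premise 7 is O(encrypt_consent → vacate_premises); since O(encrypt_consent), deontic closure gives O(vacate_premises).
Premise 8, O(¬renew_appeal → ¬vacate_premises), contraposes to O(vacate_premises → renew_appeal); with O(vacate_premises) we get O(renew_appeal).
The contrapositive of premise 5 (O(sign_directive → ¬renew_appeal)) is O(renew_appeal → ¬sign_directive), and O(renew_appeal) is already established, so O(¬sign_directive).
The contrapositive of premise 1 (O(redact_complaint → sign_directive)) is O(¬sign_directive → ¬redact_complaint), and O(¬sign_directive) is already established, so O(¬redact_complaint).
Premises 2, 4, 6 do not contribute to this derivation.
Thus O(¬redact_complaint), which is F(redact_complaint): redact_complaint is forbidden.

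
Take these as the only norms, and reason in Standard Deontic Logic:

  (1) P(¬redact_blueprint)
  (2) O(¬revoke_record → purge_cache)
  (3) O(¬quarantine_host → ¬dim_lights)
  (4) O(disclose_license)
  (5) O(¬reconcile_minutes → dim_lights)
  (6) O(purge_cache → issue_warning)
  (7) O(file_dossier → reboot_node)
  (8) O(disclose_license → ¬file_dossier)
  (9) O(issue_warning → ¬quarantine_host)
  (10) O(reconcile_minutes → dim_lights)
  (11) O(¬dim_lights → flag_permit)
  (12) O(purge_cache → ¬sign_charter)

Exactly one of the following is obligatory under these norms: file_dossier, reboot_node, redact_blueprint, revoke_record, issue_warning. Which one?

Premises 10 and 5 cover both cases: O(reconcile_minutes → dim_lights) and O(¬reconcile_minutes → dim_lights). Since reconcile_minutes ∨ ¬reconcile_minutes is a tautology, O(dim_lights) follows.
Premise 3 is O(¬quarantine_host → ¬dim_lights); contrapositively O(dim_lights → quarantine_host). Since O(dim_lights) holds, K gives O(quarantine_host).
Premise 9, O(issue_warning → ¬quarantine_host), contraposes to O(quarantine_host → ¬issue_warning); with O(quarantine_host) we get O(¬issue_warning).
Premise 6 is O(purge_cache → issue_warning); contrapositively O(¬issue_warning → ¬purge_cache). Since O(¬issue_warning) holds, K gives O(¬purge_cache).
Premise 2, O(¬revoke_record → purge_cache), contraposes to O(¬purge_cache → revoke_record); with O(¬purge_cache) we get O(revoke_record).
So O(revoke_record) holds — revoke_record is obligatory. None of the other listed options is made obligatory by any chain of premises.

revoke_record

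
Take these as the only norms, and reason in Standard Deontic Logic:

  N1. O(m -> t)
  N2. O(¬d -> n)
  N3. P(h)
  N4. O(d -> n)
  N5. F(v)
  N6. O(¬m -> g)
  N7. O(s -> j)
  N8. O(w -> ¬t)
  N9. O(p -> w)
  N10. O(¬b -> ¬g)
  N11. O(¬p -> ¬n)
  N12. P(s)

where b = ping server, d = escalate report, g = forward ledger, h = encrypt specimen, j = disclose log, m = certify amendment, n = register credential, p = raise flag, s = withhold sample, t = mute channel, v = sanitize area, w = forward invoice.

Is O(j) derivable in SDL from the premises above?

No

Premise 7 is O(s -> j), but O(s) is not derivable from the premises (the permission P(s) asserts only ¬O(¬s), not O(s)), so it does not yield O(j).
No other premise forces O(j). An ideal world satisfying every premise can still have j false, so O(j) is not derivable.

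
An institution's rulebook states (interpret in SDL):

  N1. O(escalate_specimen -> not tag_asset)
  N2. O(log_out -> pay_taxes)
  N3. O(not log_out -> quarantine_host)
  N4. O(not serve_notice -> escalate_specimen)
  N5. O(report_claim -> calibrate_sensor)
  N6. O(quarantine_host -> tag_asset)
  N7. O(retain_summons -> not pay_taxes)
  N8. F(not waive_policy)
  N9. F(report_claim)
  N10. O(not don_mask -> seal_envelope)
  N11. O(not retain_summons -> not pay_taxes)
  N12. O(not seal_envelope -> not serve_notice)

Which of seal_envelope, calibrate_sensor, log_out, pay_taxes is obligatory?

seal_envelope

Premises 11 and 7 are O(not retain_summons -> not pay_taxes) and O(retain_summons -> not pay_taxes); every ideal world satisfies not retain_summons or retain_summons, so in either case not pay_taxes holds — hence O(not pay_taxes).
The contrapositive of premise 2 (O(log_out -> pay_taxes)) is O(not pay_taxes -> not log_out), and O(not pay_taxes) is already established, so O(not log_out).
From O(not log_out) and premise 3, O(not log_out -> quarantine_host), we obtain O(quarantine_host).
Applying K to premise 6 (O(quarantine_host -> tag_asset)) and O(quarantine_host) yields O(tag_asset).
Premise 1 is O(escalate_specimen -> not tag_asset); contrapositively O(tag_asset -> not escalate_specimen). Since O(tag_asset) holds, K gives O(not escalate_specimen).
Premise 4, O(not serve_notice -> escalate_specimen), contraposes to O(not escalate_specimen -> serve_notice); with O(not escalate_specimen) we get O(serve_notice).
Premise 12, O(not seal_envelope -> not serve_notice), contraposes to O(serve_notice -> seal_envelope); with O(serve_notice) we get O(seal_envelope).
So O(seal_envelope) holds — seal_envelope is obligatory. None of the other listed options is made obligatory by any chain of premises.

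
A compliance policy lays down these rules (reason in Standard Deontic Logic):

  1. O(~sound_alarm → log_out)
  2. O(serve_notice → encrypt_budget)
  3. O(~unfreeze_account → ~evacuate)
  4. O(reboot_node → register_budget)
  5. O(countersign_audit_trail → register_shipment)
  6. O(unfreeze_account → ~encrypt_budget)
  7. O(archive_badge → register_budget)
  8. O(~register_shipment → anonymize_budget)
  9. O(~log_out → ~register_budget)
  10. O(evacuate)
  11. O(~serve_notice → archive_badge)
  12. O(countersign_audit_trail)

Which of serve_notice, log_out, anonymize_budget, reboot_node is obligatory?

log_out

Premise 10 gives O(evacuate).
The contrapositive of premise 3 (O(~unfreeze_account → ~evacuate)) is O(evacuate → unfreeze_account), and O(evacuate) is already established, so O(unfreeze_account).
With premise 6, O(unfreeze_account → ~encrypt_budget), the K-axiom yields O(~encrypt_budget).
The contrapositive of premise 2 (O(serve_notice → encrypt_budget)) is O(~encrypt_budget → ~serve_notice), and O(~encrypt_budget) is already established, so O(~serve_notice).
With premise 11, O(~serve_notice → archive_badge), the K-axiom yields O(archive_badge).
With premise 7, O(archive_badge → register_budget), the K-axiom yields O(register_budget).
Premise 9 is O(~log_out → ~register_budget); contrapositively O(register_budget → log_out). Since O(register_budget) holds, K gives O(log_out).
So O(log_out) holds — log_out is obligatory. None of the other listed options is made obligatory by any chain of premises.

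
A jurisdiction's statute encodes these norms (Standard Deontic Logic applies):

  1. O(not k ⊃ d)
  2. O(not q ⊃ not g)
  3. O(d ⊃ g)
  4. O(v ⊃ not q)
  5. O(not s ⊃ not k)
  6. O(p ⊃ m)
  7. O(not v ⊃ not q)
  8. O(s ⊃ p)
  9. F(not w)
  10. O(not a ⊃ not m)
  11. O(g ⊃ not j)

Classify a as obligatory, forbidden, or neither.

Obligatory

Premises 4 and 7 cover both cases: O(v ⊃ not q) and O(not v ⊃ not q). Since v ∨ not v is a tautology, O(not q) follows.
Premise 2 is O(not q ⊃ not g); since O(not q), deontic closure gives O(not g).
Premise 3 is O(d ⊃ g); contrapositively O(not g ⊃ not d). Since O(not g) holds, K gives O(not d).
The contrapositive of premise 1 (O(not k ⊃ d)) is O(not d ⊃ k), and O(not d) is already established, so O(k).
Premise 5 is O(not s ⊃ not k); contrapositively O(k ⊃ s). Since O(k) holds, K gives O(s).
With premise 8, O(s ⊃ p), the K-axiom yields O(p).
From O(p) and premise 6, O(p ⊃ m), we obtain O(m).
The contrapositive of premise 10 (O(not a ⊃ not m)) is O(m ⊃ a), and O(m) is already established, so O(a).
Premises 9, 11 do not contribute to this derivation.
Hence a is obligatory.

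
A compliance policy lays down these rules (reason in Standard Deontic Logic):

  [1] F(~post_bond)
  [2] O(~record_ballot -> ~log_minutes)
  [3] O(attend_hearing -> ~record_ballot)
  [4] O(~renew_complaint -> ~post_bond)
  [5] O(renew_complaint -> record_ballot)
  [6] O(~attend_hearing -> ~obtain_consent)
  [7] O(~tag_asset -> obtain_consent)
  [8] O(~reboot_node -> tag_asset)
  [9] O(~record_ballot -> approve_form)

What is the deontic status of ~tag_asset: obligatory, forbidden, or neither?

Forbidden

Premise 1, F(~post_bond), is equivalent to O(post_bond).
The contrapositive of premise 4 (O(~renew_complaint -> ~post_bond)) is O(post_bond -> renew_complaint), and O(post_bond) is already established, so O(renew_complaint).
From O(renew_complaint) and premise 5, O(renew_complaint -> record_ballot), we obtain O(record_ballot).
Premise 3 is O(attend_hearing -> ~record_ballot); contrapositively O(record_ballot -> ~attend_hearing). Since O(record_ballot) holds, K gives O(~attend_hearing).
From O(~attend_hearing) and premise 6, O(~attend_hearing -> ~obtain_consent), we obtain O(~obtain_consent).
The contrapositive of premise 7 (O(~tag_asset -> obtain_consent)) is O(~obtain_consent -> tag_asset), and O(~obtain_consent) is already established, so O(tag_asset).
Premises 2, 8, 9 do not contribute to this derivation.
Thus O(tag_asset), which is F(~tag_asset): ~tag_asset is forbidden.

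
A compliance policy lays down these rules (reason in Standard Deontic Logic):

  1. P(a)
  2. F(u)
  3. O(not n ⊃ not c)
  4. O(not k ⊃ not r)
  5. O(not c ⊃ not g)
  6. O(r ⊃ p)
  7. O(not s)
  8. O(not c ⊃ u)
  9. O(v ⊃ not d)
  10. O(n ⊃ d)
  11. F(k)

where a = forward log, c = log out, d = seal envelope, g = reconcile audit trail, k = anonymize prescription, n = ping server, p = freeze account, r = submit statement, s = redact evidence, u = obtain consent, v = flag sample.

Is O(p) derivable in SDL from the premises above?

No

Premise 6 is O(r ⊃ p), but O(r) is not derivable from the premises, so it does not yield O(p).
No other premise forces O(p). An ideal world satisfying every premise can still have p false, so O(p) is not derivable.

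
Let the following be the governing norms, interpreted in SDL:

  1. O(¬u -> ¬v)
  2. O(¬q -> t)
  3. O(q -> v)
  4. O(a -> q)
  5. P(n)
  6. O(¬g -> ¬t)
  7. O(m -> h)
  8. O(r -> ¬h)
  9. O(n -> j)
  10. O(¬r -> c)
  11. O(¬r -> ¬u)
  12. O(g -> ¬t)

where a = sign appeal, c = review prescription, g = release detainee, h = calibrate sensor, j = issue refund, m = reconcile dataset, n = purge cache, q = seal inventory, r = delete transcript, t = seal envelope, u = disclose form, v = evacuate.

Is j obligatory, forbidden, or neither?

Neither

Premise 9 is O(n -> j), but O(n) is not derivable from the premises (the permission P(n) asserts only ¬O(¬n), not O(n)), so it does not yield O(j).
No premise or chain of K-axiom applications forces O(j), and none forces O(¬j). So j is neither obligatory nor forbidden under these norms.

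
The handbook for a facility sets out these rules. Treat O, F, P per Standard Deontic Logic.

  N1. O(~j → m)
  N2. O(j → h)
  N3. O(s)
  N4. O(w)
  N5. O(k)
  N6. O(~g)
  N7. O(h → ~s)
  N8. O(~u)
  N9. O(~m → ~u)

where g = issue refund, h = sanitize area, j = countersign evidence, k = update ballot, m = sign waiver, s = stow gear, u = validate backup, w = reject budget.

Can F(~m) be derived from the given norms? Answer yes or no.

Premise 3 gives O(s).
The contrapositive of premise 7 (O(h → ~s)) is O(s → ~h), and O(s) is already established, so O(~h).
Premise 2 is O(j → h); contrapositively O(~h → ~j). Since O(~h) holds, K gives O(~j).
From O(~j) and premise 1, O(~j → m), we obtain O(m).
Premises 4, 5, 6, 8, 9 do not contribute to this derivation.
So O(m) holds, i.e. F(~m). The claim follows.

Yes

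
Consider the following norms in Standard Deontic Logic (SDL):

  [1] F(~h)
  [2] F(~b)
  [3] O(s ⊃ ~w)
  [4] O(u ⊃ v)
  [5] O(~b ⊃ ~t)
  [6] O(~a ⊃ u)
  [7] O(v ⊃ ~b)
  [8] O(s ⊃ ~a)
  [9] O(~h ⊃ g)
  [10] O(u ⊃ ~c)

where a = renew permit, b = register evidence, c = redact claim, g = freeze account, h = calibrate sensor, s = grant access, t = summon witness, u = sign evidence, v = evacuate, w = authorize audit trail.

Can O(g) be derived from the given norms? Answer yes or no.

No

Premise 9 is O(~h ⊃ g), but O(~h) is not derivable from the premises, so it does not yield O(g).
No other premise forces O(g). An ideal world satisfying every premise can still have g false, so O(g) is not derivable.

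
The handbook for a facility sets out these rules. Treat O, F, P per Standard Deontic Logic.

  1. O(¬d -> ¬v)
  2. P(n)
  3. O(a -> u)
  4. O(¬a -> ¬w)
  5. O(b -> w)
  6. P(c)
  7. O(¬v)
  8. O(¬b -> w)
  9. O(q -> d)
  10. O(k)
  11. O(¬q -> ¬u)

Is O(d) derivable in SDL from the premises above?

Premises 8 and 5 cover both cases: O(¬b -> w) and O(b -> w). Since ¬b ∨ b is a tautology, O(w) follows.
Premise 4, O(¬a -> ¬w), contraposes to O(w -> a); with O(w) we get O(a).
Premise 3 is O(a -> u); since O(a), deontic closure gives O(u).
Premise 11, O(¬q -> ¬u), contraposes to O(u -> q); with O(u) we get O(q).
Premise 9 is O(q -> d); since O(q), deontic closure gives O(d).
Premises 1, 2, 6, 7, 10 do not contribute to this derivation.
So O(d) follows.

Yes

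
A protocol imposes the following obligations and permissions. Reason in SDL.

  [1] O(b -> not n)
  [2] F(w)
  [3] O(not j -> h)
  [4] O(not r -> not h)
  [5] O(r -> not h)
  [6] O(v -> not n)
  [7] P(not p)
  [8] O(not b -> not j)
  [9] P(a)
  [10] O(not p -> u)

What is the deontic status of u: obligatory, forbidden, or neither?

Neither

Premise 10 is O(not p -> u), but O(not p) is not derivable from the premises (the permission P(not p) asserts only not O(p), not O(not p)), so it does not yield O(u).
No premise or chain of K-axiom applications forces O(u), and none forces O(not u). So u is neither obligatory nor forbidden under these norms.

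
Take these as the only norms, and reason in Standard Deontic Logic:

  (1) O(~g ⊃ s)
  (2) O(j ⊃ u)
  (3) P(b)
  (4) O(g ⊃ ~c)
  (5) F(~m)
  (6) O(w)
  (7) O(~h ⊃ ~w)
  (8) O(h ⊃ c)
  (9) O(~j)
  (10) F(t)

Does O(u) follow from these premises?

Premise 2 is O(j ⊃ u), but O(j) is not derivable from the premises, so it does not yield O(u).
No other premise forces O(u). An ideal world satisfying every premise can still have u false, so O(u) is not derivable.

No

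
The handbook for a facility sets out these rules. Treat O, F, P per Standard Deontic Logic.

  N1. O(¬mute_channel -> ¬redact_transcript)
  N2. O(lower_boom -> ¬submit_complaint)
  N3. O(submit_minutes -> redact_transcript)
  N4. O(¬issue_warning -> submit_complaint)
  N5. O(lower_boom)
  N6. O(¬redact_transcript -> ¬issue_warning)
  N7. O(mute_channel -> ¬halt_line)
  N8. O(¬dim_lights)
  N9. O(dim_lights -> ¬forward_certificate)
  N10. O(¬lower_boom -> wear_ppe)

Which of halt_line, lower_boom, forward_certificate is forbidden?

Premise 5 states O(lower_boom) outright.
With premise 2, O(lower_boom -> ¬submit_complaint), the K-axiom yields O(¬submit_complaint).
The contrapositive of premise 4 (O(¬issue_warning -> submit_complaint)) is O(¬submit_complaint -> issue_warning), and O(¬submit_complaint) is already established, so O(issue_warning).
The contrapositive of premise 6 (O(¬redact_transcript -> ¬issue_warning)) is O(issue_warning -> redact_transcript), and O(issue_warning) is already established, so O(redact_transcript).
Premise 1, O(¬mute_channel -> ¬redact_transcript), contraposes to O(redact_transcript -> mute_channel); with O(redact_transcript) we get O(mute_channel).
With premise 7, O(mute_channel -> ¬halt_line), the K-axiom yields O(¬halt_line).
So O(¬halt_line) holds, i.e. halt_line is forbidden. None of the other listed options is forbidden under the premises.

halt_line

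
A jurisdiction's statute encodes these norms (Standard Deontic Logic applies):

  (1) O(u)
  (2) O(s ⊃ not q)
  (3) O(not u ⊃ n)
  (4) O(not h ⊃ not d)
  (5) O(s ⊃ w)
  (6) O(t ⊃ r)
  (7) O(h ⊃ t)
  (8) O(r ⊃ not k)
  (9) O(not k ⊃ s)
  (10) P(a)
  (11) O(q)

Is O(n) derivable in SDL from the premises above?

Premise 3 is O(not u ⊃ n), but O(not u) is not derivable from the premises, so it does not yield O(n).
No other premise forces O(n). An ideal world satisfying every premise can still have n false, so O(n) is not derivable.

No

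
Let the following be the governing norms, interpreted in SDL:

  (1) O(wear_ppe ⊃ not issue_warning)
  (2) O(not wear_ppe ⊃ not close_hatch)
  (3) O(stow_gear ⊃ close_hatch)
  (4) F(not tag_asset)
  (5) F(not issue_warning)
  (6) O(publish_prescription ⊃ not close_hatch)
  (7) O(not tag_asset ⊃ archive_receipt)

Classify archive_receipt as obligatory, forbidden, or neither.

Premise 7 is O(not tag_asset ⊃ archive_receipt), but O(not tag_asset) is not derivable from the premises, so it does not yield O(archive_receipt).
No premise or chain of K-axiom applications forces O(archive_receipt), and none forces O(not archive_receipt). So archive_receipt is neither obligatory nor forbidden under these norms.

Neither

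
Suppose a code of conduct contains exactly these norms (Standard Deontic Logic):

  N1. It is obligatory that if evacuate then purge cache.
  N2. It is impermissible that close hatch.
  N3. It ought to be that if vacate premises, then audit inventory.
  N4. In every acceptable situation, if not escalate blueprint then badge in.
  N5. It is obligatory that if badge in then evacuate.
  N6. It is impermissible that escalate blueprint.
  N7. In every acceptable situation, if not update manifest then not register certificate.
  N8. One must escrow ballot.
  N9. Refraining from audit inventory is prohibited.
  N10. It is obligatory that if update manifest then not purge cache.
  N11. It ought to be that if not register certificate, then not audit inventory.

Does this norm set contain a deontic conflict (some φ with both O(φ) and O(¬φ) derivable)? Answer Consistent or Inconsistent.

Inconsistent

F(¬audit_inventory) at premise 9 means O(audit_inventory).
Premise 11, O(¬register_certificate → ¬audit_inventory), contraposes to O(audit_inventory → register_certificate); with O(audit_inventory) we get O(register_certificate).
Premise 7, O(¬update_manifest → ¬register_certificate), contraposes to O(register_certificate → update_manifest); with O(register_certificate) we get O(update_manifest).
With premise 10, O(update_manifest → ¬purge_cache), the K-axiom yields O(¬purge_cache).
The contrapositive of premise 1 (O(evacuate → purge_cache)) is O(¬purge_cache → ¬evacuate), and O(¬purge_cache) is already established, so O(¬evacuate).
Premise 5, O(badge_in → evacuate), contraposes to O(¬evacuate → ¬badge_in); with O(¬evacuate) we get O(¬badge_in).
The contrapositive of premise 4 (O(¬escalate_blueprint → badge_in)) is O(¬badge_in → escalate_blueprint), and O(¬badge_in) is already established, so O(escalate_blueprint).
However, F(escalate_blueprint) at premise 6 amounts to O(¬escalate_blueprint).
We now have both O(escalate_blueprint) and O(¬escalate_blueprint) — escalate_blueprint is simultaneously obligatory and forbidden, violating the D-axiom.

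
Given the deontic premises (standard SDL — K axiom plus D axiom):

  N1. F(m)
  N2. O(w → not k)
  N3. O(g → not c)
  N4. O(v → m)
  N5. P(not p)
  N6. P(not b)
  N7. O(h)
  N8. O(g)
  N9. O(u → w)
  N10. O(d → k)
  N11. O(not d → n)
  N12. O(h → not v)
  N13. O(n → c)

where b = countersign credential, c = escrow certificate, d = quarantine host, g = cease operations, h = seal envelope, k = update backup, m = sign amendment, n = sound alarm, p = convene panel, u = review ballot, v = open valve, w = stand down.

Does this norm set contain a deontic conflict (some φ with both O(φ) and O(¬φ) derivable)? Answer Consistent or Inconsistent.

Premise 4 is O(v → m), but O(v) is not derivable from the premises, so it does not yield O(m).
So O(m) is not derivable, and the apparent clash with O(not m) does not arise.
A world satisfying every obligation exists (e.g. b=false, c=false, d=true, g=true, h=true, k=true, m=false, n=false, p=false, u=false, v=false, w=false); no atom is both obligatory and forbidden, so the set is consistent.

Consistent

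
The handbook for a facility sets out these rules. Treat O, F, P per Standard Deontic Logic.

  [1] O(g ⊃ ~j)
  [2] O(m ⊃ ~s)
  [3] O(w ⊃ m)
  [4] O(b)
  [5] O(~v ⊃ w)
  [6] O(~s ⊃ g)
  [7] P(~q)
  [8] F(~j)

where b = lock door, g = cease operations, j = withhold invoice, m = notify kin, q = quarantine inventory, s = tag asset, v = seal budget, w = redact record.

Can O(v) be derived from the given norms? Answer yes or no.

Premise 8, F(~j), is equivalent to O(j).
Premise 1 is O(g ⊃ ~j); contrapositively O(j ⊃ ~g). Since O(j) holds, K gives O(~g).
Premise 6 is O(~s ⊃ g); contrapositively O(~g ⊃ s). Since O(~g) holds, K gives O(s).
Premise 2, O(m ⊃ ~s), contraposes to O(s ⊃ ~m); with O(s) we get O(~m).
Premise 3, O(w ⊃ m), contraposes to O(~m ⊃ ~w); with O(~m) we get O(~w).
Premise 5 is O(~v ⊃ w); contrapositively O(~w ⊃ v). Since O(~w) holds, K gives O(v).
Premises 4, 7 do not contribute to this derivation.
So O(v) follows.

Yes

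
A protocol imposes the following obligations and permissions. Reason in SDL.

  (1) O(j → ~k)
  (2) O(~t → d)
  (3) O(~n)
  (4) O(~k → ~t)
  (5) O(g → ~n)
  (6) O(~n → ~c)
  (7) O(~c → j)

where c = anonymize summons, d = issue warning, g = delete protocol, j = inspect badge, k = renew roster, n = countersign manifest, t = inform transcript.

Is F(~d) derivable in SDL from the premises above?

Premise 3 states O(~n) outright.
Applying K to premise 6 (O(~n → ~c)) and O(~n) yields O(~c).
Applying K to premise 7 (O(~c → j)) and O(~c) yields O(j).
Premise 1 is O(j → ~k); since O(j), deontic closure gives O(~k).
From O(~k) and premise 4, O(~k → ~t), we obtain O(~t).
Applying K to premise 2 (O(~t → d)) and O(~t) yields O(d).
Premise 5 does not contribute to this derivation.
So O(d) holds, i.e. F(~d). The claim follows.

Yes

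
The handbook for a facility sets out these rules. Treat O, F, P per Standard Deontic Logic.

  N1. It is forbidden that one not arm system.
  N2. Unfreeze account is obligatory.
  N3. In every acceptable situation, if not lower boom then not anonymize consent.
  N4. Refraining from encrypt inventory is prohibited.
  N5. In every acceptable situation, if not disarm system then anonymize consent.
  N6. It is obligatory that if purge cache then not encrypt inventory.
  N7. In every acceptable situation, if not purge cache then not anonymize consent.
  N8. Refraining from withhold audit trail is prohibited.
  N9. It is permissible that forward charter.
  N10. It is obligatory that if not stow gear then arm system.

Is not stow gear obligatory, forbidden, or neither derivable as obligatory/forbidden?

Neither

Premise 10 is O(¬stow_gear → arm_system); even if O(arm_system) held, inferring O(¬stow_gear) would be affirming the consequent — invalid.
No premise or chain of K-axiom applications forces O(¬stow_gear), and none forces O(stow_gear). So ¬stow_gear is neither obligatory nor forbidden under these norms.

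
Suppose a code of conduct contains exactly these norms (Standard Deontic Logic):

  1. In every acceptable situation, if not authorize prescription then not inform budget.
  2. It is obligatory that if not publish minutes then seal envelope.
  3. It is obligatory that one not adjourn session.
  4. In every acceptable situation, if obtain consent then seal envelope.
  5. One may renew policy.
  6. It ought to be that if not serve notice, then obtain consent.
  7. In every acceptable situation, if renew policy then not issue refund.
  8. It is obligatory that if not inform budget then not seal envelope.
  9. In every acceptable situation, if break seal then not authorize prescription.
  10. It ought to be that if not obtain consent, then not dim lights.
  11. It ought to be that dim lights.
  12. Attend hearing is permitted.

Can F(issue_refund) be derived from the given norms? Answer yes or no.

Premise 7 is O(renew_policy → ¬issue_refund), but O(renew_policy) is not derivable from the premises (the permission P(renew_policy) asserts only ¬O(¬renew_policy), not O(renew_policy)), so it does not yield O(¬issue_refund).
No other premise forces O(¬issue_refund). An ideal world satisfying every premise can still have issue_refund true, so F(issue_refund) is not derivable.

No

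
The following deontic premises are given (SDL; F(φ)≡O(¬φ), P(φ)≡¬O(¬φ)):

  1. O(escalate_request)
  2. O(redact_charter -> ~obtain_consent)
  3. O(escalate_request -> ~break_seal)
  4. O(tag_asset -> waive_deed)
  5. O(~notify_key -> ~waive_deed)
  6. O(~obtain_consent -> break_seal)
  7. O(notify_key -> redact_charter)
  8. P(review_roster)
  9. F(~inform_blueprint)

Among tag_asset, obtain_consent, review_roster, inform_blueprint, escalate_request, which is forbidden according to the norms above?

tag_asset

Premise 1 gives O(escalate_request).
Applying K to premise 3 (O(escalate_request -> ~break_seal)) and O(escalate_request) yields O(~break_seal).
Premise 6, O(~obtain_consent -> break_seal), contraposes to O(~break_seal -> obtain_consent); with O(~break_seal) we get O(obtain_consent).
Premise 2 is O(redact_charter -> ~obtain_consent); contrapositively O(obtain_consent -> ~redact_charter). Since O(obtain_consent) holds, K gives O(~redact_charter).
Premise 7, O(notify_key -> redact_charter), contraposes to O(~redact_charter -> ~notify_key); with O(~redact_charter) we get O(~notify_key).
Applying K to premise 5 (O(~notify_key -> ~waive_deed)) and O(~notify_key) yields O(~waive_deed).
Premise 4, O(tag_asset -> waive_deed), contraposes to O(~waive_deed -> ~tag_asset); with O(~waive_deed) we get O(~tag_asset).
So O(~tag_asset) holds, i.e. tag_asset is forbidden. None of the other listed options is forbidden under the premises.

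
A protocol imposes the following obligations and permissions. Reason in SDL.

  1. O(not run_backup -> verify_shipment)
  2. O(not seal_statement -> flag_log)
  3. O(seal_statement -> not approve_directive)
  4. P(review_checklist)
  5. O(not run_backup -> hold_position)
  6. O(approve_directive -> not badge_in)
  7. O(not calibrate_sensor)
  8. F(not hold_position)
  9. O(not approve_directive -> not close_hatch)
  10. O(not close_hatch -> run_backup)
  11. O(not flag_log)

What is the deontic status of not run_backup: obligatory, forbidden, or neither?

Premise 11 states O(not flag_log) outright.
The contrapositive of premise 2 (O(not seal_statement -> flag_log)) is O(not flag_log -> seal_statement), and O(not flag_log) is already established, so O(seal_statement).
Applying K to premise 3 (O(seal_statement -> not approve_directive)) and O(seal_statement) yields O(not approve_directive).
Premise 9 is O(not approve_directive -> not close_hatch); since O(not approve_directive), deontic closure gives O(not close_hatch).
Applying K to premise 10 (O(not close_hatch -> run_backup)) and O(not close_hatch) yields O(run_backup).
Premises 1, 4, 5, 6, 7, 8 do not contribute to this derivation.
Thus O(run_backup), which is F(not run_backup): not run_backup is forbidden.

Forbidden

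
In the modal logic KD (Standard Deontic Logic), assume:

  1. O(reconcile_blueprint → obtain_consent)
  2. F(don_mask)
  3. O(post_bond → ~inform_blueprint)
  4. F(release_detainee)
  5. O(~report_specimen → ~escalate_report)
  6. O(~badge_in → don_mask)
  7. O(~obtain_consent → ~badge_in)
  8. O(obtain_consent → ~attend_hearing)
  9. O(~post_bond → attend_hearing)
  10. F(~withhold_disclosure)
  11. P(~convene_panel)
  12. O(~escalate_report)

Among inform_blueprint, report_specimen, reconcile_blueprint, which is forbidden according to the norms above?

inform_blueprint

Premise 2 is F(don_mask), i.e. O(~don_mask).
Premise 6, O(~badge_in → don_mask), contraposes to O(~don_mask → badge_in); with O(~don_mask) we get O(badge_in).
Premise 7 is O(~obtain_consent → ~badge_in); contrapositively O(badge_in → obtain_consent). Since O(badge_in) holds, K gives O(obtain_consent).
Applying K to premise 8 (O(obtain_consent → ~attend_hearing)) and O(obtain_consent) yields O(~attend_hearing).
The contrapositive of premise 9 (O(~post_bond → attend_hearing)) is O(~attend_hearing → post_bond), and O(~attend_hearing) is already established, so O(post_bond).
From O(post_bond) and premise 3, O(post_bond → ~inform_blueprint), we obtain O(~inform_blueprint).
So O(~inform_blueprint) holds, i.e. inform_blueprint is forbidden. None of the other listed options is forbidden under the premises.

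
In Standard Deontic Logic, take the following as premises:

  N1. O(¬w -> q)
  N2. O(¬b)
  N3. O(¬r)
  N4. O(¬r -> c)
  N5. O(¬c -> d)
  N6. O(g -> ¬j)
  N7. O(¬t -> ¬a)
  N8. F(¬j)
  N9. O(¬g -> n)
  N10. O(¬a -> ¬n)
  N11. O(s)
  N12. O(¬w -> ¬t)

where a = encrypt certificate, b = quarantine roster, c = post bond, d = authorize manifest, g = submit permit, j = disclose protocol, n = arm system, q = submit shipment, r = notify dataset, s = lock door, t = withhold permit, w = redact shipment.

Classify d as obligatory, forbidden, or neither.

Neither

Premise 5 is O(¬c -> d), but O(¬c) is not derivable from the premises, so it does not yield O(d).
No premise or chain of K-axiom applications forces O(d), and none forces O(¬d). So d is neither obligatory nor forbidden under these norms.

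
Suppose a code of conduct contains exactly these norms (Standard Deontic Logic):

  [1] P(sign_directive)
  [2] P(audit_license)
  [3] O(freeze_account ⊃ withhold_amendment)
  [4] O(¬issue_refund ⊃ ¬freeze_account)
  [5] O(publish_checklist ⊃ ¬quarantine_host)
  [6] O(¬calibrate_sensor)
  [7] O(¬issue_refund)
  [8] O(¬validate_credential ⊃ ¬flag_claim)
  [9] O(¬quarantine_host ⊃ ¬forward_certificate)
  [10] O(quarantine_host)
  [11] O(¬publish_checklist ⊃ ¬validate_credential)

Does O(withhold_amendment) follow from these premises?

No

Premise 3 is O(freeze_account ⊃ withhold_amendment), but O(freeze_account) is not derivable from the premises, so it does not yield O(withhold_amendment).
No other premise forces O(withhold_amendment). An ideal world satisfying every premise can still have withhold_amendment false, so O(withhold_amendment) is not derivable.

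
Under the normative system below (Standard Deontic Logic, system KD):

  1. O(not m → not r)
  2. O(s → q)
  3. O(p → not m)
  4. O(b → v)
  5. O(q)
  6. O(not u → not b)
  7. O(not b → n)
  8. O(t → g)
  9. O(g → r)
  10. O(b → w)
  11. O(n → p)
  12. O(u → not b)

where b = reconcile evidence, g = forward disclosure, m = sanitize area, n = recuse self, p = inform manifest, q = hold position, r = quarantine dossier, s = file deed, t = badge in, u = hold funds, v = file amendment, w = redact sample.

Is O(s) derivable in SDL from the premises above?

No

Premise 2 is O(s → q); even if O(q) held, inferring O(s) would be affirming the consequent — invalid.
No other premise forces O(s). An ideal world satisfying every premise can still have s false, so O(s) is not derivable.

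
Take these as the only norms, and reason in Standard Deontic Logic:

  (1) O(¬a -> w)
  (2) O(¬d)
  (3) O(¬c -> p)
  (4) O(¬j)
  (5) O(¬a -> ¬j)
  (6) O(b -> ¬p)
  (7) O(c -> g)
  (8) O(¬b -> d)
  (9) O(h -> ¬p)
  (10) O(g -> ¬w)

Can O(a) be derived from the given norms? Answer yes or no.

Premise 2 states O(¬d) outright.
Premise 8 is O(¬b -> d); contrapositively O(¬d -> b). Since O(¬d) holds, K gives O(b).
From O(b) and premise 6, O(b -> ¬p), we obtain O(¬p).
The contrapositive of premise 3 (O(¬c -> p)) is O(¬p -> c), and O(¬p) is already established, so O(c).
Applying K to premise 7 (O(c -> g)) and O(c) yields O(g).
With premise 10, O(g -> ¬w), the K-axiom yields O(¬w).
Premise 1, O(¬a -> w), contraposes to O(¬w -> a); with O(¬w) we get O(a).
Premises 4, 5, 9 do not contribute to this derivation.
So O(a) follows.

Yes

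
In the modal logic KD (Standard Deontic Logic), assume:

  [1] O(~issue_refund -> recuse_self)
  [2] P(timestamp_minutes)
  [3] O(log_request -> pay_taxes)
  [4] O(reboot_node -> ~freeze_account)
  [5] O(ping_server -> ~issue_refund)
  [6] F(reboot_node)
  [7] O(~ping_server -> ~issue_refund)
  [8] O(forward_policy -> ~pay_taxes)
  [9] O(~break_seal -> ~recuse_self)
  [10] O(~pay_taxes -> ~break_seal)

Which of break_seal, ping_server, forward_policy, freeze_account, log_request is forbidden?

Premises 5 and 7 are O(ping_server -> ~issue_refund) and O(~ping_server -> ~issue_refund); every ideal world satisfies ping_server or ~ping_server, so in either case ~issue_refund holds — hence O(~issue_refund).
From O(~issue_refund) and premise 1, O(~issue_refund -> recuse_self), we obtain O(recuse_self).
Premise 9, O(~break_seal -> ~recuse_self), contraposes to O(recuse_self -> break_seal); with O(recuse_self) we get O(break_seal).
Premise 10 is O(~pay_taxes -> ~break_seal); contrapositively O(break_seal -> pay_taxes). Since O(break_seal) holds, K gives O(pay_taxes).
The contrapositive of premise 8 (O(forward_policy -> ~pay_taxes)) is O(pay_taxes -> ~forward_policy), and O(pay_taxes) is already established, so O(~forward_policy).
So O(~forward_policy) holds, i.e. forward_policy is forbidden. None of the other listed options is forbidden under the premises.

forward_policy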